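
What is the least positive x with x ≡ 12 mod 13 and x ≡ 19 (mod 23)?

272

x ≡ 12 (mod 13) gives x ∈ {12, 25, 38, 51, 64, 77, 90, 103, …}.
The first of these with x mod 23 = 19 is 272.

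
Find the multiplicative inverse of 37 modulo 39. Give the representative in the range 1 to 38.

37·19 = 703 = 18·39 + 1, so 37⁻¹ ≡ 19 (mod 39).

19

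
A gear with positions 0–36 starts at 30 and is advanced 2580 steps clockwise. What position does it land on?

20

2580 − 69·37 = 27, so 2580 ≡ 27 (mod 37).
(30 + 27) mod 37 = 20.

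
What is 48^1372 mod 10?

The units digit of 48^n cycles with period 4: 8, 4, 2, 6, …
1372 mod 4 = 0, so the last digit matches 8^4 = 6.

6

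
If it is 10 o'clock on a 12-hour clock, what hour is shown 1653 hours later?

7

1653 = 137·12 + 9, so 1653 mod 12 = 9.
10 + 9 → 7 on a 12-hour dial.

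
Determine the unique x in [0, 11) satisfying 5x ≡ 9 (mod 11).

5⁻¹ ≡ 9 (mod 11) because 5·9 = 45 = 4·11 + 1.
So x ≡ 9·9 = 81 ≡ 4 (mod 11).

4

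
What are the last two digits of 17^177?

Square-and-reduce mod 100: 17^1≡17, 17^2≡89, 17^4≡21, 17^8≡41, 17^16≡81, 17^32≡61, 17^64≡21, 17^128≡41.
177 = 1 + 16 + 32 + 128, so 17^177 ≡ 17·81·61·41 ≡ 77 (mod 100).

77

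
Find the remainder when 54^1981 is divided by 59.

11

By repeated squaring mod 59: 54^1≡54, 54^2≡25, 54^4≡35, 54^8≡45, 54^16≡19, 54^32≡7, 54^64≡49, 54^128≡41, 54^256≡29, 54^512≡15, 54^1024≡48.
1981 = 1 + 4 + 8 + 16 + 32 + 128 + 256 + 512 + 1024, so 54^1981 ≡ 54·35·45·19·7·41·29·15·48 ≡ 11 (mod 59).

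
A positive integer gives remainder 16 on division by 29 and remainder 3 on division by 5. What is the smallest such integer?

103

x ≡ 3 (mod 5) gives x ∈ {3, 8, 13, 18, 23, 28, 33, 38, …}.
The first of these with x mod 29 = 16 is 103.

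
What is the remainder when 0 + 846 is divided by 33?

21

846 mod 33 = 21 (since 25·33 = 825).
(0 + 21) mod 33 = 21.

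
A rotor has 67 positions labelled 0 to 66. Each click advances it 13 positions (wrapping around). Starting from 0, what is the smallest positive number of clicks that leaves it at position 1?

13·31 = 403 = 6·67 + 1, so 13⁻¹ ≡ 31 (mod 67).

31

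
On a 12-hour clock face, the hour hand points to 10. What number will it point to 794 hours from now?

12

794 mod 12 = 2 (since 66·12 = 792).
10 + 2 → 12 on a 12-hour dial.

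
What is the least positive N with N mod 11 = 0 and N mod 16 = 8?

x ≡ 0 (mod 11) gives x ∈ {0, 11, 22, 33, 44, 55, 66, 77, …}.
The first of these with x mod 16 = 8 is 88.

88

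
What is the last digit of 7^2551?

3

Last digits of 7^n: 7, 9, 3, 1 (period 4).
2551 mod 4 = 3, so the last digit matches 7^3 = 3.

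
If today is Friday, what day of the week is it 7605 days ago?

7605 mod 7 = 3 (since 1086·7 = 7602).
Friday − 3 days → Tuesday.

Tuesday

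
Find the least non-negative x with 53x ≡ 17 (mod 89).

2

53⁻¹ ≡ 42 (mod 89) because 53·42 = 2226 = 25·89 + 1.
Multiplying both sides by 42: x ≡ 42·17 = 714 ≡ 2 (mod 89).
Check: 53·2 = 106 = 1·89 + 17.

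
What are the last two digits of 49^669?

49

Successive squares of 49 mod 100: 49^1≡49, 49^2≡1, 49^4≡1, 49^8≡1, 49^16≡1, 49^32≡1, 49^64≡1, 49^128≡1, 49^256≡1, 49^512≡1.
Since 669 = 1 + 4 + 8 + 16 + 128 + 512 in binary, 49^669 ≡ 49·1·1·1·1·1 ≡ 49 (mod 100).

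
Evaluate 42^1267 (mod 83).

67

Square-and-reduce mod 83: 42^1≡42, 42^2≡21, 42^4≡26, 42^8≡12, 42^16≡61, 42^32≡69, 42^64≡30, 42^128≡70, 42^256≡3, 42^512≡9, 42^1024≡81.
Since 1267 = 1 + 2 + 16 + 32 + 64 + 128 + 1024 in binary, 42^1267 ≡ 42·21·61·69·30·70·81 ≡ 67 (mod 83).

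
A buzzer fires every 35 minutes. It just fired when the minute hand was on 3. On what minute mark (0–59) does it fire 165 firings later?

18

165·35 = 5775.
5775 mod 60 = 15 (since 96·60 = 5760).
(3 + 15) mod 60 = 18.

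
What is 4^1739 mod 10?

Powers of 4 mod 10 repeat with period 2: 4, 6.
1739 mod 2 = 1, so the last digit matches 4^1 = 4.

4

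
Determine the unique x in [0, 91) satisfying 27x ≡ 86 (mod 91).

The inverse of 27 mod 91 is 27 (since 27·27 = 729 ≡ 1).
Multiplying both sides by 27: x ≡ 27·86 = 2322 ≡ 47 (mod 91).

47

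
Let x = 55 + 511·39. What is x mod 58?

511·39 = 19929.
Dividing 19929 by 58 gives quotient 343 and remainder 35.
(55 + 35) mod 58 = 32.

32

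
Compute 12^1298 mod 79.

By repeated squaring mod 79: 12^1≡12, 12^2≡65, 12^4≡38, 12^8≡22, 12^16≡10, 12^32≡21, 12^64≡46, 12^128≡62, 12^256≡52, 12^512≡18, 12^1024≡8.
1298 = 2 + 16 + 256 + 1024, so 12^1298 ≡ 65·10·52·8 ≡ 62 (mod 79).

62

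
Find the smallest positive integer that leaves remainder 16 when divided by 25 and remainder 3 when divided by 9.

66

x ≡ 3 (mod 9) gives x ∈ {3, 12, 21, 30, 39, 48, 57, 66}.
The first of these with x mod 25 = 16 is 66.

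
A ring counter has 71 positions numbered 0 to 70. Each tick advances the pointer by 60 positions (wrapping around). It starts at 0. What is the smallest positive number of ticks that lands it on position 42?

The inverse of 60 mod 71 is 58 (since 60·58 = 3480 ≡ 1).
Multiplying both sides by 58: x ≡ 58·42 = 2436 ≡ 22 (mod 71).
Check: 60·22 = 1320 = 18·71 + 42.

22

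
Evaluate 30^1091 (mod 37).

Successive squares of 30 mod 37: 30^1≡30, 30^2≡12, 30^4≡33, 30^8≡16, 30^16≡34, 30^32≡9, 30^64≡7, 30^128≡12, 30^256≡33, 30^512≡16, 30^1024≡34.
1091 = 1 + 2 + 64 + 1024, so 30^1091 ≡ 30·12·7·34 ≡ 25 (mod 37).

25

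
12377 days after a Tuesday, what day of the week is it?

Wednesday

12377 mod 7 = 1 (since 1768·7 = 12376).
Tuesday + 1 day → Wednesday.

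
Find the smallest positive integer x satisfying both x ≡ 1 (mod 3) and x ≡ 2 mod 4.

Since 4·1 ≡ 1 (mod 3), take x = 2 + 4·((1−2)·1 mod 3) = 2 + 4·2 = 10.
Check: 10 mod 3 = 1, 10 mod 4 = 2.

10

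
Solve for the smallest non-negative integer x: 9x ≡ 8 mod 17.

9⁻¹ ≡ 2 (mod 17) because 9·2 = 18 = 1·17 + 1.
Multiplying both sides by 2: x ≡ 2·8 = 16 ≡ 16 (mod 17).

16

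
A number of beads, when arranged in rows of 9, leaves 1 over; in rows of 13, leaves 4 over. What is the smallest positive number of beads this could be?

82

x ≡ 1 (mod 9) gives x ∈ {1, 10, 19, 28, 37, 46, 55, 64, …}.
The first of these with x mod 13 = 4 is 82.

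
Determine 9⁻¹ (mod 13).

9·3 = 27 = 2·13 + 1, so 9⁻¹ ≡ 3 (mod 13).

3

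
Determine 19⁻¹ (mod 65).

19·24 = 456 = 7·65 + 1, so 19⁻¹ ≡ 24 (mod 65).

24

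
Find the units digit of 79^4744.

Powers of 9 mod 10 repeat with period 2: 9, 1.
4744 leaves remainder 0 on division by 2, so 79^4744 ends in 1.

1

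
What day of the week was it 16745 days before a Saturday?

16745 − 2392·7 = 1, so 16745 ≡ 1 (mod 7).
Saturday − 1 day → Friday.

Friday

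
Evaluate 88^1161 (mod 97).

33

Successive squares of 88 mod 97: 88^1≡88, 88^2≡81, 88^4≡62, 88^8≡61, 88^16≡35, 88^32≡61, 88^64≡35, 88^128≡61, 88^256≡35, 88^512≡61, 88^1024≡35.
Since 1161 = 1 + 8 + 128 + 1024 in binary, 88^1161 ≡ 88·61·61·35 ≡ 33 (mod 97).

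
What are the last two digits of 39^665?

By repeated squaring mod 100: 39^1≡39, 39^2≡21, 39^4≡41, 39^8≡81, 39^16≡61, 39^32≡21, 39^64≡41, 39^128≡81, 39^256≡61, 39^512≡21.
Since 665 = 1 + 8 + 16 + 128 + 512 in binary, 39^665 ≡ 39·81·61·81·21 ≡ 99 (mod 100).

99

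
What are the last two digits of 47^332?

41

Successive squares of 47 mod 100: 47^1≡47, 47^2≡9, 47^4≡81, 47^8≡61, 47^16≡21, 47^32≡41, 47^64≡81, 47^128≡61, 47^256≡21.
332 = 4 + 8 + 64 + 256, so 47^332 ≡ 81·61·81·21 ≡ 41 (mod 100).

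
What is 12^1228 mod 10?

6

The units digit of 12^n cycles with period 4: 2, 4, 8, 6, …
1228 mod 4 = 0, so the last digit matches 2^4 = 6.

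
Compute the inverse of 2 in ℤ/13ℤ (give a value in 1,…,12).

7

13 = 6·2 + 1
2 = 2·1 + 0
Back-substituting gives 2·7 ≡ 1 (mod 13).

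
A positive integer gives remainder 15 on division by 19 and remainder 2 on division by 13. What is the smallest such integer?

Since 13·3 ≡ 1 (mod 19), take x = 2 + 13·((15−2)·3 mod 19) = 2 + 13·1 = 15.
Check: 15 mod 19 = 15, 15 mod 13 = 2.

15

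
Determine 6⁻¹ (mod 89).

89 = 14·6 + 5
6 = 1·5 + 1
5 = 5·1 + 0
Back-substituting gives 6·15 ≡ 1 (mod 89).

15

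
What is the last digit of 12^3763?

8

Last digits of 2^n: 2, 4, 8, 6 (period 4).
3763 leaves remainder 3 on division by 4, so 12^3763 ends in 8.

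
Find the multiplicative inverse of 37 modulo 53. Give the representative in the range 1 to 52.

53 = 1·37 + 16
37 = 2·16 + 5
16 = 3·5 + 1
5 = 5·1 + 0
Back-substituting gives 37·43 ≡ 1 (mod 53).

43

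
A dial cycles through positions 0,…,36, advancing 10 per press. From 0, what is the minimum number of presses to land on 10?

10⁻¹ ≡ 26 (mod 37) because 10·26 = 260 = 7·37 + 1.
So x ≡ 26·10 = 260 ≡ 1 (mod 37).
Check: 10·1 = 10 = 0·37 + 10.

1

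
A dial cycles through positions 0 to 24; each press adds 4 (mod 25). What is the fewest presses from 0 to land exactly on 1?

19

25 = 6·4 + 1
4 = 4·1 + 0
Back-substituting gives 4·19 ≡ 1 (mod 25).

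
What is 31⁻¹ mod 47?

31·44 = 1364 = 29·47 + 1, so 31⁻¹ ≡ 44 (mod 47).

44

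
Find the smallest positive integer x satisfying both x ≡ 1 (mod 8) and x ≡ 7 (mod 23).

Since 23·7 ≡ 1 (mod 8), take x = 7 + 23·((1−7)·7 mod 8) = 7 + 23·6 = 145.
Check: 145 mod 8 = 1, 145 mod 23 = 7.

145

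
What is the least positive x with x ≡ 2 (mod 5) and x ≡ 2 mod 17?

Since 17·3 ≡ 1 (mod 5), take x = 2 + 17·((2−2)·3 mod 5) = 2 + 17·0 = 2.
Check: 2 mod 5 = 2, 2 mod 17 = 2.

2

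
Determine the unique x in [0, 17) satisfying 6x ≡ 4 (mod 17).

12

The inverse of 6 mod 17 is 3 (since 6·3 = 18 ≡ 1).
So x ≡ 3·4 = 12 ≡ 12 (mod 17).
Check: 6·12 = 72 = 4·17 + 4.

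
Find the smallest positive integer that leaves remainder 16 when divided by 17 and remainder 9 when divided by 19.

237

Since 19·9 ≡ 1 (mod 17), take x = 9 + 19·((16−9)·9 mod 17) = 9 + 19·12 = 237.
Check: 237 mod 17 = 16, 237 mod 19 = 9.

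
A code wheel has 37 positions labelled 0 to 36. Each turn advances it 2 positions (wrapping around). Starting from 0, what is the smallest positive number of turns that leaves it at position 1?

19

37 = 18·2 + 1
2 = 2·1 + 0
Back-substituting gives 2·19 ≡ 1 (mod 37).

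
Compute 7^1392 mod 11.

By repeated squaring mod 11: 7^1≡7, 7^2≡5, 7^4≡3, 7^8≡9, 7^16≡4, 7^32≡5, 7^64≡3, 7^128≡9, 7^256≡4, 7^512≡5, 7^1024≡3.
Since 1392 = 16 + 32 + 64 + 256 + 1024 in binary, 7^1392 ≡ 4·5·3·4·3 ≡ 5 (mod 11).

5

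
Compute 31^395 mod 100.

51

Square-and-reduce mod 100: 31^1≡31, 31^2≡61, 31^4≡21, 31^8≡41, 31^16≡81, 31^32≡61, 31^64≡21, 31^128≡41, 31^256≡81.
395 = 1 + 2 + 8 + 128 + 256, so 31^395 ≡ 31·61·41·41·81 ≡ 51 (mod 100).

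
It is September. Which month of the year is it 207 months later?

December

Dividing 207 by 12 gives quotient 17 and remainder 3.
September + 3 months → December.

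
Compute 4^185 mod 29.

Square-and-reduce mod 29: 4^1≡4, 4^2≡16, 4^4≡24, 4^8≡25, 4^16≡16, 4^32≡24, 4^64≡25, 4^128≡16.
185 = 1 + 8 + 16 + 32 + 128, so 4^185 ≡ 4·25·16·24·16 ≡ 6 (mod 29).

6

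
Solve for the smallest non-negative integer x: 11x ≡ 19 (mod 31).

11⁻¹ ≡ 17 (mod 31) because 11·17 = 187 = 6·31 + 1.
So x ≡ 17·19 = 323 ≡ 13 (mod 31).

13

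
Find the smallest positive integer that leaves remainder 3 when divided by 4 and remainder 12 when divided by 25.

87

Since 25·1 ≡ 1 (mod 4), take x = 12 + 25·((3−12)·1 mod 4) = 12 + 25·3 = 87.
Check: 87 mod 4 = 3, 87 mod 25 = 12.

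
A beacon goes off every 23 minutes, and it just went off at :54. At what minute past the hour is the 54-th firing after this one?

54·23 = 1242.
1242 = 20·60 + 42, so 1242 mod 60 = 42.
(54 + 42) mod 60 = 36.

36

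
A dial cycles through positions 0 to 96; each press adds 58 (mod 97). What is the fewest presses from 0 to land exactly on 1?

92

58·92 = 5336 = 55·97 + 1, so 58⁻¹ ≡ 92 (mod 97).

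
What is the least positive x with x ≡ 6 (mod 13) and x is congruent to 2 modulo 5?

32

x ≡ 2 (mod 5) gives x ∈ {2, 7, 12, 17, 22, 27, 32}.
The first of these with x mod 13 = 6 is 32.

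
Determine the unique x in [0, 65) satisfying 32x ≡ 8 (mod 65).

49

32⁻¹ ≡ 63 (mod 65) because 32·63 = 2016 = 31·65 + 1.
Multiplying both sides by 63: x ≡ 63·8 = 504 ≡ 49 (mod 65).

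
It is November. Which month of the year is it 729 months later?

August

Dividing 729 by 12 gives quotient 60 and remainder 9.
November + 9 months → August.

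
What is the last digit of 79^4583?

Powers of 9 mod 10 repeat with period 2: 9, 1.
4583 leaves remainder 1 on division by 2, so 79^4583 ends in 9.

9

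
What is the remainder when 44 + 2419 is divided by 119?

Dividing 2419 by 119 gives quotient 20 and remainder 39.
(44 + 39) mod 119 = 83.

83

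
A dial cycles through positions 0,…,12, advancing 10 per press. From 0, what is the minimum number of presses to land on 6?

11

10⁻¹ ≡ 4 (mod 13) because 10·4 = 40 = 3·13 + 1.
So x ≡ 4·6 = 24 ≡ 11 (mod 13).
Check: 10·11 = 110 = 8·13 + 6.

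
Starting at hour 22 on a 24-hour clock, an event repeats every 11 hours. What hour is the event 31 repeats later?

31·11 = 341.
341 = 14·24 + 5, so 341 mod 24 = 5.
(22 + 5) mod 24 = 3.

3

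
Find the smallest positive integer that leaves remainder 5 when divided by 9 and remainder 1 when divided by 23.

Since 23·2 ≡ 1 (mod 9), take x = 1 + 23·((5−1)·2 mod 9) = 1 + 23·8 = 185.
Check: 185 mod 9 = 5, 185 mod 23 = 1.

185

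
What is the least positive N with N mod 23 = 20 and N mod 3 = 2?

x ≡ 2 (mod 3) gives x ∈ {2, 5, 8, 11, 14, 17, 20}.
The first of these with x mod 23 = 20 is 20.

20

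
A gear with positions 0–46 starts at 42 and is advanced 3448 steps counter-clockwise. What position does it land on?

25

3448 mod 47 = 17 (since 73·47 = 3431).
(42 − 17) mod 47 = 25.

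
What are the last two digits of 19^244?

By repeated squaring mod 100: 19^1≡19, 19^2≡61, 19^4≡21, 19^8≡41, 19^16≡81, 19^32≡61, 19^64≡21, 19^128≡41.
244 = 4 + 16 + 32 + 64 + 128, so 19^244 ≡ 21·81·61·21·41 ≡ 21 (mod 100).

21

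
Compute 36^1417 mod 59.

Successive squares of 36 mod 59: 36^1≡36, 36^2≡57, 36^4≡4, 36^8≡16, 36^16≡20, 36^32≡46, 36^64≡51, 36^128≡5, 36^256≡25, 36^512≡35, 36^1024≡45.
1417 = 1 + 8 + 128 + 256 + 1024, so 36^1417 ≡ 36·16·5·25·45 ≡ 15 (mod 59).

15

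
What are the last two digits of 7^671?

By repeated squaring mod 100: 7^1≡7, 7^2≡49, 7^4≡1, 7^8≡1, 7^16≡1, 7^32≡1, 7^64≡1, 7^128≡1, 7^256≡1, 7^512≡1.
671 = 1 + 2 + 4 + 8 + 16 + 128 + 512, so 7^671 ≡ 7·49·1·1·1·1·1 ≡ 43 (mod 100).

43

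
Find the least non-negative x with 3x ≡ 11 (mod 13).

3⁻¹ ≡ 9 (mod 13) because 3·9 = 27 = 2·13 + 1.
So x ≡ 9·11 = 99 ≡ 8 (mod 13).
Check: 3·8 = 24 = 1·13 + 11.

8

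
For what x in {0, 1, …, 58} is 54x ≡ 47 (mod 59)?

26

54⁻¹ ≡ 47 (mod 59) because 54·47 = 2538 = 43·59 + 1.
Multiplying both sides by 47: x ≡ 47·47 = 2209 ≡ 26 (mod 59).
Check: 54·26 = 1404 = 23·59 + 47.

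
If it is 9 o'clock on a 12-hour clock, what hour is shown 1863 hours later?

12

1863 mod 12 = 3 (since 155·12 = 1860).
9 + 3 → 12 on a 12-hour dial.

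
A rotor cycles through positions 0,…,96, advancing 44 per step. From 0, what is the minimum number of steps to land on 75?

48

The inverse of 44 mod 97 is 86 (since 44·86 = 3784 ≡ 1).
Multiplying both sides by 86: x ≡ 86·75 = 6450 ≡ 48 (mod 97).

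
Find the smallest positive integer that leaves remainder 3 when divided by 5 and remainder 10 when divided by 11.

43

x ≡ 3 (mod 5) gives x ∈ {3, 8, 13, 18, 23, 28, 33, 38, …}.
The first of these with x mod 11 = 10 is 43.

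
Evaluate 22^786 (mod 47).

8

By repeated squaring mod 47: 22^1≡22, 22^2≡14, 22^4≡8, 22^8≡17, 22^16≡7, 22^32≡2, 22^64≡4, 22^128≡16, 22^256≡21, 22^512≡18.
Since 786 = 2 + 16 + 256 + 512 in binary, 22^786 ≡ 14·7·21·18 ≡ 8 (mod 47).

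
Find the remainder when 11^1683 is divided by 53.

Successive squares of 11 mod 53: 11^1≡11, 11^2≡15, 11^4≡13, 11^8≡10, 11^16≡47, 11^32≡36, 11^64≡24, 11^128≡46, 11^256≡49, 11^512≡16, 11^1024≡44.
1683 = 1 + 2 + 16 + 128 + 512 + 1024, so 11^1683 ≡ 11·15·47·46·16·44 ≡ 17 (mod 53).

17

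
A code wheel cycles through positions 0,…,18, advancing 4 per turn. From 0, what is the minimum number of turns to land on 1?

5

4⁻¹ ≡ 5 (mod 19) because 4·5 = 20 = 1·19 + 1.
So x ≡ 5·1 = 5 ≡ 5 (mod 19).
Check: 4·5 = 20 = 1·19 + 1.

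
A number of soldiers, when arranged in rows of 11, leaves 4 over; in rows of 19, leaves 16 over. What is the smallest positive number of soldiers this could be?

x ≡ 4 (mod 11) gives x ∈ {4, 15, 26, 37, 48, 59, 70, 81, …}.
The first of these with x mod 19 = 16 is 92.

92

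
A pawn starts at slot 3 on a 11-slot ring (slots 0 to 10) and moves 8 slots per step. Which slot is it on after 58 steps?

58·8 = 464.
464 mod 11 = 2 (since 42·11 = 462).
(3 + 2) mod 11 = 5.

5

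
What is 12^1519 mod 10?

8

Powers of 2 mod 10 repeat with period 4: 2, 4, 8, 6.
1519 leaves remainder 3 on division by 4, so 12^1519 ends in 8.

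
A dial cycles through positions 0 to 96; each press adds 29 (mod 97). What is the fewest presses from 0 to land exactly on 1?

29·87 = 2523 = 26·97 + 1, so 29⁻¹ ≡ 87 (mod 97).

87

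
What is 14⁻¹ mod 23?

5

23 = 1·14 + 9
14 = 1·9 + 5
9 = 1·5 + 4
5 = 1·4 + 1
4 = 4·1 + 0
Back-substituting gives 14·5 ≡ 1 (mod 23).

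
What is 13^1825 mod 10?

3

The units digit of 13^n cycles with period 4: 3, 9, 7, 1, …
1825 mod 4 = 1, so the last digit matches 3^1 = 3.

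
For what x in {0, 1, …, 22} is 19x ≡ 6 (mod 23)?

19⁻¹ ≡ 17 (mod 23) because 19·17 = 323 = 14·23 + 1.
Multiplying both sides by 17: x ≡ 17·6 = 102 ≡ 10 (mod 23).

10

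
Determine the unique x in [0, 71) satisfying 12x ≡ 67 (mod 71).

47

12⁻¹ ≡ 6 (mod 71) because 12·6 = 72 = 1·71 + 1.
Multiplying both sides by 6: x ≡ 6·67 = 402 ≡ 47 (mod 71).
Check: 12·47 = 564 = 7·71 + 67.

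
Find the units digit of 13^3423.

Powers of 3 mod 10 repeat with period 4: 3, 9, 7, 1.
3423 mod 4 = 3, so the last digit matches 3^3 = 7.

7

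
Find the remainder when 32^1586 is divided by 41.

By repeated squaring mod 41: 32^1≡32, 32^2≡40, 32^4≡1, 32^8≡1, 32^16≡1, 32^32≡1, 32^64≡1, 32^128≡1, 32^256≡1, 32^512≡1, 32^1024≡1.
Since 1586 = 2 + 16 + 32 + 512 + 1024 in binary, 32^1586 ≡ 40·1·1·1·1 ≡ 40 (mod 41).

40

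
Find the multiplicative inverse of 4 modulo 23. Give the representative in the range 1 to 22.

4·6 = 24 = 1·23 + 1, so 4⁻¹ ≡ 6 (mod 23).

6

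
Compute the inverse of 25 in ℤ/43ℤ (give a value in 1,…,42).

43 = 1·25 + 18
25 = 1·18 + 7
18 = 2·7 + 4
7 = 1·4 + 3
4 = 1·3 + 1
3 = 3·1 + 0
Back-substituting gives 25·31 ≡ 1 (mod 43).

31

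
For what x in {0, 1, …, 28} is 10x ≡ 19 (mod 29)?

28

The inverse of 10 mod 29 is 3 (since 10·3 = 30 ≡ 1).
Multiplying both sides by 3: x ≡ 3·19 = 57 ≡ 28 (mod 29).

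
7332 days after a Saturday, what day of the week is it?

Tuesday

7332 − 1047·7 = 3, so 7332 ≡ 3 (mod 7).
Saturday + 3 days → Tuesday.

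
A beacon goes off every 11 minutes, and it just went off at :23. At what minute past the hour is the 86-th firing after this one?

9

86·11 = 946.
946 − 15·60 = 46, so 946 ≡ 46 (mod 60).
(23 + 46) mod 60 = 9.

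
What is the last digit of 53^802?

9

Last digits of 3^n: 3, 9, 7, 1 (period 4).
802 leaves remainder 2 on division by 4, so 53^802 ends in 9.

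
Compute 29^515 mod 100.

Square-and-reduce mod 100: 29^1≡29, 29^2≡41, 29^4≡81, 29^8≡61, 29^16≡21, 29^32≡41, 29^64≡81, 29^128≡61, 29^256≡21, 29^512≡41.
515 = 1 + 2 + 512, so 29^515 ≡ 29·41·41 ≡ 49 (mod 100).

49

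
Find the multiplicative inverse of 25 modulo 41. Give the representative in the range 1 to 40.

25·23 = 575 = 14·41 + 1, so 25⁻¹ ≡ 23 (mod 41).

23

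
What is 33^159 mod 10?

7

Last digits of 3^n: 3, 9, 7, 1 (period 4).
159 leaves remainder 3 on division by 4, so 33^159 ends in 7.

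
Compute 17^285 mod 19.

Successive squares of 17 mod 19: 17^1≡17, 17^2≡4, 17^4≡16, 17^8≡9, 17^16≡5, 17^32≡6, 17^64≡17, 17^128≡4, 17^256≡16.
Since 285 = 1 + 4 + 8 + 16 + 256 in binary, 17^285 ≡ 17·16·9·5·16 ≡ 7 (mod 19).

7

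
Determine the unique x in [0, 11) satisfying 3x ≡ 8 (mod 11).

10

3⁻¹ ≡ 4 (mod 11) because 3·4 = 12 = 1·11 + 1.
So x ≡ 4·8 = 32 ≡ 10 (mod 11).
Check: 3·10 = 30 = 2·11 + 8.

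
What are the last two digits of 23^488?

Square-and-reduce mod 100: 23^1≡23, 23^2≡29, 23^4≡41, 23^8≡81, 23^16≡61, 23^32≡21, 23^64≡41, 23^128≡81, 23^256≡61.
488 = 8 + 32 + 64 + 128 + 256, so 23^488 ≡ 81·21·41·81·61 ≡ 81 (mod 100).

81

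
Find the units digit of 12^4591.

Powers of 2 mod 10 repeat with period 4: 2, 4, 8, 6.
4591 mod 4 = 3, so the last digit matches 2^3 = 8.

8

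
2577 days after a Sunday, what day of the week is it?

Monday

2577 mod 7 = 1 (since 368·7 = 2576).
Sunday + 1 day → Monday.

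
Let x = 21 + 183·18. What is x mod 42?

39

183·18 = 3294.
Dividing 3294 by 42 gives quotient 78 and remainder 18.
(21 + 18) mod 42 = 39.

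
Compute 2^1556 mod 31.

2

Square-and-reduce mod 31: 2^1≡2, 2^2≡4, 2^4≡16, 2^8≡8, 2^16≡2, 2^32≡4, 2^64≡16, 2^128≡8, 2^256≡2, 2^512≡4, 2^1024≡16.
Since 1556 = 4 + 16 + 512 + 1024 in binary, 2^1556 ≡ 16·2·4·16 ≡ 2 (mod 31).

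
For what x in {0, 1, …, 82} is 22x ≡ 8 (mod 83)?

22⁻¹ ≡ 34 (mod 83) because 22·34 = 748 = 9·83 + 1.
So x ≡ 34·8 = 272 ≡ 23 (mod 83).
Check: 22·23 = 506 = 6·83 + 8.

23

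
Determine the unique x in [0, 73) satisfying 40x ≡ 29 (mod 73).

50

40⁻¹ ≡ 42 (mod 73) because 40·42 = 1680 = 23·73 + 1.
So x ≡ 42·29 = 1218 ≡ 50 (mod 73).
Check: 40·50 = 2000 = 27·73 + 29.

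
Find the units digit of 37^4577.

Last digits of 7^n: 7, 9, 3, 1 (period 4).
4577 mod 4 = 1, so the last digit matches 7^1 = 7.

7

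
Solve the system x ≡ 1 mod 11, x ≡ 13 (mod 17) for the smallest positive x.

Since 17·2 ≡ 1 (mod 11), take x = 13 + 17·((1−13)·2 mod 11) = 13 + 17·9 = 166.
Check: 166 mod 11 = 1, 166 mod 17 = 13.

166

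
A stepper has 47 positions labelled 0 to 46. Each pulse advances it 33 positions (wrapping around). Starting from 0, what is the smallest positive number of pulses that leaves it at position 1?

10

47 = 1·33 + 14
33 = 2·14 + 5
14 = 2·5 + 4
5 = 1·4 + 1
4 = 4·1 + 0
Back-substituting gives 33·10 ≡ 1 (mod 47).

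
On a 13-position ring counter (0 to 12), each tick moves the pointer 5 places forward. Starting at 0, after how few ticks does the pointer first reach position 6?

9

5⁻¹ ≡ 8 (mod 13) because 5·8 = 40 = 3·13 + 1.
So x ≡ 8·6 = 48 ≡ 9 (mod 13).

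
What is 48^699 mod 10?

Powers of 8 mod 10 repeat with period 4: 8, 4, 2, 6.
699 leaves remainder 3 on division by 4, so 48^699 ends in 2.

2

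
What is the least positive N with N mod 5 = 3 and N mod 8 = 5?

13

Since 8·2 ≡ 1 (mod 5), take x = 5 + 8·((3−5)·2 mod 5) = 5 + 8·1 = 13.
Check: 13 mod 5 = 3, 13 mod 8 = 5.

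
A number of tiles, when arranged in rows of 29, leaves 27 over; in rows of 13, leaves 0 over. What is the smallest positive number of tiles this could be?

143

Since 13·9 ≡ 1 (mod 29), take x = 0 + 13·((27−0)·9 mod 29) = 0 + 13·11 = 143.
Check: 143 mod 29 = 27, 143 mod 13 = 0.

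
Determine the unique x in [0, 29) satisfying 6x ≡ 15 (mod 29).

17

6⁻¹ ≡ 5 (mod 29) because 6·5 = 30 = 1·29 + 1.
So x ≡ 5·15 = 75 ≡ 17 (mod 29).
Check: 6·17 = 102 = 3·29 + 15.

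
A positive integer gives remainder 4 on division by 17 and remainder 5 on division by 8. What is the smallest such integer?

Since 8·15 ≡ 1 (mod 17), take x = 5 + 8·((4−5)·15 mod 17) = 5 + 8·2 = 21.
Check: 21 mod 17 = 4, 21 mod 8 = 5.

21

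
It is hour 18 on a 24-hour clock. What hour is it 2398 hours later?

16

2398 − 99·24 = 22, so 2398 ≡ 22 (mod 24).
(18 + 22) mod 24 = 16.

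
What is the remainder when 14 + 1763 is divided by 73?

25

1763 − 24·73 = 11, so 1763 ≡ 11 (mod 73).
(14 + 11) mod 73 = 25.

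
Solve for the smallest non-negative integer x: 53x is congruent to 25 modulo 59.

45

The inverse of 53 mod 59 is 49 (since 53·49 = 2597 ≡ 1).
Multiplying both sides by 49: x ≡ 49·25 = 1225 ≡ 45 (mod 59).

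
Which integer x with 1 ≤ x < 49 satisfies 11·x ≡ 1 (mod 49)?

49 = 4·11 + 5
11 = 2·5 + 1
5 = 5·1 + 0
Back-substituting gives 11·9 ≡ 1 (mod 49).

9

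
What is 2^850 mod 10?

Last digits of 2^n: 2, 4, 8, 6 (period 4).
850 mod 4 = 2, so the last digit matches 2^2 = 4.

4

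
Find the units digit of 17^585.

Powers of 7 mod 10 repeat with period 4: 7, 9, 3, 1.
585 leaves remainder 1 on division by 4, so 17^585 ends in 7.

7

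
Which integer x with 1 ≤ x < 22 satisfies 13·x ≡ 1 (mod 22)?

17

13·17 = 221 = 10·22 + 1, so 13⁻¹ ≡ 17 (mod 22).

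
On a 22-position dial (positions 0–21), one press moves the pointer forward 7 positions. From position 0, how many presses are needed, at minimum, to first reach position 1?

19

22 = 3·7 + 1
7 = 7·1 + 0
Back-substituting gives 7·19 ≡ 1 (mod 22).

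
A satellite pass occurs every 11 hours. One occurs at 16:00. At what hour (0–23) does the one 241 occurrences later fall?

3

241·11 = 2651.
2651 mod 24 = 11 (since 110·24 = 2640).
(16 + 11) mod 24 = 3.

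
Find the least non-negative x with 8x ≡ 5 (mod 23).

The inverse of 8 mod 23 is 3 (since 8·3 = 24 ≡ 1).
Multiplying both sides by 3: x ≡ 3·5 = 15 ≡ 15 (mod 23).

15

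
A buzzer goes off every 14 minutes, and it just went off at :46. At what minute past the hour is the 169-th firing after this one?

169·14 = 2366.
2366 − 39·60 = 26, so 2366 ≡ 26 (mod 60).
(46 + 26) mod 60 = 12.

12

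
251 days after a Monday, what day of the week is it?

Dividing 251 by 7 gives quotient 35 and remainder 6.
Monday + 6 days → Sunday.

Sunday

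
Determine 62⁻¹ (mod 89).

56

89 = 1·62 + 27
62 = 2·27 + 8
27 = 3·8 + 3
8 = 2·3 + 2
3 = 1·2 + 1
2 = 2·1 + 0
Back-substituting gives 62·56 ≡ 1 (mod 89).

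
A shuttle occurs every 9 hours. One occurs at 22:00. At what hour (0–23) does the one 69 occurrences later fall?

69·9 = 621.
621 = 25·24 + 21, so 621 mod 24 = 21.
(22 + 21) mod 24 = 19.

19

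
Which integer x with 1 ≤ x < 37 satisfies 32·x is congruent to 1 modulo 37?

22

37 = 1·32 + 5
32 = 6·5 + 2
5 = 2·2 + 1
2 = 2·1 + 0
Back-substituting gives 32·22 ≡ 1 (mod 37).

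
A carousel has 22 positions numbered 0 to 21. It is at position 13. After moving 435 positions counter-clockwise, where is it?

435 mod 22 = 17 (since 19·22 = 418).
(13 − 17) mod 22 = 18.

18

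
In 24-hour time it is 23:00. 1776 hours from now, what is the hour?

Dividing 1776 by 24 gives quotient 74 and remainder 0.
(23 + 0) mod 24 = 23.

23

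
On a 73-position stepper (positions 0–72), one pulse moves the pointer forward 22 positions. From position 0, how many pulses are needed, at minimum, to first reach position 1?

10

22·10 = 220 = 3·73 + 1, so 22⁻¹ ≡ 10 (mod 73).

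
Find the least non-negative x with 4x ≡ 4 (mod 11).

4⁻¹ ≡ 3 (mod 11) because 4·3 = 12 = 1·11 + 1.
So x ≡ 3·4 = 12 ≡ 1 (mod 11).

1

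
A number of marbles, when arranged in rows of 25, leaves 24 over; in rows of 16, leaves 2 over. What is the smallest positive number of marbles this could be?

x ≡ 2 (mod 16) gives x ∈ {2, 18, 34, 50, 66, 82, 98, 114, …}.
The first of these with x mod 25 = 24 is 274.

274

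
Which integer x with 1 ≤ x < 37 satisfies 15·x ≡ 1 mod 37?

15·5 = 75 = 2·37 + 1, so 15⁻¹ ≡ 5 (mod 37).

5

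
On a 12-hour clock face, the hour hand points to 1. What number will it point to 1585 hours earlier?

1585 mod 12 = 1 (since 132·12 = 1584).
1 − 1 → 12 on a 12-hour dial.

12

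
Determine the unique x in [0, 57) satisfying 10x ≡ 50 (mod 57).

5

10⁻¹ ≡ 40 (mod 57) because 10·40 = 400 = 7·57 + 1.
Multiplying both sides by 40: x ≡ 40·50 = 2000 ≡ 5 (mod 57).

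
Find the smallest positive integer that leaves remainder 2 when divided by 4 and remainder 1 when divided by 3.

10

Since 3·3 ≡ 1 (mod 4), take x = 1 + 3·((2−1)·3 mod 4) = 1 + 3·3 = 10.
Check: 10 mod 4 = 2, 10 mod 3 = 1.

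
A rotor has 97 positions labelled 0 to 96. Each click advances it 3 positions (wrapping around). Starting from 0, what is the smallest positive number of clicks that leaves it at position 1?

97 = 32·3 + 1
3 = 3·1 + 0
Back-substituting gives 3·65 ≡ 1 (mod 97).

65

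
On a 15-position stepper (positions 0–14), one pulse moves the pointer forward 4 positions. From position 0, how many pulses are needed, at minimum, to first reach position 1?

4·4 = 16 = 1·15 + 1, so 4⁻¹ ≡ 4 (mod 15).

4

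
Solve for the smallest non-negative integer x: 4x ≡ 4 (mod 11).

1

4⁻¹ ≡ 3 (mod 11) because 4·3 = 12 = 1·11 + 1.
So x ≡ 3·4 = 12 ≡ 1 (mod 11).
Check: 4·1 = 4 = 0·11 + 4.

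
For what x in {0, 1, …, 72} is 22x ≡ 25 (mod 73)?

The inverse of 22 mod 73 is 10 (since 22·10 = 220 ≡ 1).
So x ≡ 10·25 = 250 ≡ 31 (mod 73).

31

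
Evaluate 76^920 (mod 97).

81

Square-and-reduce mod 97: 76^1≡76, 76^2≡53, 76^4≡93, 76^8≡16, 76^16≡62, 76^32≡61, 76^64≡35, 76^128≡61, 76^256≡35, 76^512≡61.
920 = 8 + 16 + 128 + 256 + 512, so 76^920 ≡ 16·62·61·35·61 ≡ 81 (mod 97).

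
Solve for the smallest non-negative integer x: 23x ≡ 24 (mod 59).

23⁻¹ ≡ 18 (mod 59) because 23·18 = 414 = 7·59 + 1.
Multiplying both sides by 18: x ≡ 18·24 = 432 ≡ 19 (mod 59).
Check: 23·19 = 437 = 7·59 + 24.

19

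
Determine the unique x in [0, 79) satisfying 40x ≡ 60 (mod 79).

41

40⁻¹ ≡ 2 (mod 79) because 40·2 = 80 = 1·79 + 1.
Multiplying both sides by 2: x ≡ 2·60 = 120 ≡ 41 (mod 79).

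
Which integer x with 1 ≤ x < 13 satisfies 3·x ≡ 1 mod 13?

3·9 = 27 = 2·13 + 1, so 3⁻¹ ≡ 9 (mod 13).

9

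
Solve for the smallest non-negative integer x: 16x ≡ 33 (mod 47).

5

16⁻¹ ≡ 3 (mod 47) because 16·3 = 48 = 1·47 + 1.
Multiplying both sides by 3: x ≡ 3·33 = 99 ≡ 5 (mod 47).
Check: 16·5 = 80 = 1·47 + 33.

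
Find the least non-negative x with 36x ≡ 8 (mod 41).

23

36⁻¹ ≡ 8 (mod 41) because 36·8 = 288 = 7·41 + 1.
Multiplying both sides by 8: x ≡ 8·8 = 64 ≡ 23 (mod 41).
Check: 36·23 = 828 = 20·41 + 8.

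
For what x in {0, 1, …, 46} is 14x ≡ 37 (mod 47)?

6

The inverse of 14 mod 47 is 37 (since 14·37 = 518 ≡ 1).
So x ≡ 37·37 = 1369 ≡ 6 (mod 47).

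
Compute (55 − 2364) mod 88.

67

2364 = 26·88 + 76, so 2364 mod 88 = 76.
(55 − 76) mod 88 = 67.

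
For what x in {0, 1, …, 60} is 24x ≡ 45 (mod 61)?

40

The inverse of 24 mod 61 is 28 (since 24·28 = 672 ≡ 1).
Multiplying both sides by 28: x ≡ 28·45 = 1260 ≡ 40 (mod 61).
Check: 24·40 = 960 = 15·61 + 45.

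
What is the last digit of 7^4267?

Last digits of 7^n: 7, 9, 3, 1 (period 4).
4267 leaves remainder 3 on division by 4, so 7^4267 ends in 3.

3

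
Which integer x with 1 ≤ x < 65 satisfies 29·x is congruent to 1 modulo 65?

29·9 = 261 = 4·65 + 1, so 29⁻¹ ≡ 9 (mod 65).

9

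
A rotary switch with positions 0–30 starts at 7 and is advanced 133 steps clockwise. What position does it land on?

133 − 4·31 = 9, so 133 ≡ 9 (mod 31).
(7 + 9) mod 31 = 16.

16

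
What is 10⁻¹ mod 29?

3

29 = 2·10 + 9
10 = 1·9 + 1
9 = 9·1 + 0
Back-substituting gives 10·3 ≡ 1 (mod 29).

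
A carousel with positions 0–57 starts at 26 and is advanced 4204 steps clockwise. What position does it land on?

54

4204 = 72·58 + 28, so 4204 mod 58 = 28.
(26 + 28) mod 58 = 54.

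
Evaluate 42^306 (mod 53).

By repeated squaring mod 53: 42^1≡42, 42^2≡15, 42^4≡13, 42^8≡10, 42^16≡47, 42^32≡36, 42^64≡24, 42^128≡46, 42^256≡49.
306 = 2 + 16 + 32 + 256, so 42^306 ≡ 15·47·36·49 ≡ 28 (mod 53).

28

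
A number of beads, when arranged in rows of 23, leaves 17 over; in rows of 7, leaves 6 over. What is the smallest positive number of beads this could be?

132

x ≡ 6 (mod 7) gives x ∈ {6, 13, 20, 27, 34, 41, 48, 55, …}.
The first of these with x mod 23 = 17 is 132.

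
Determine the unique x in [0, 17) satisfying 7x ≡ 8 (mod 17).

The inverse of 7 mod 17 is 5 (since 7·5 = 35 ≡ 1).
Multiplying both sides by 5: x ≡ 5·8 = 40 ≡ 6 (mod 17).

6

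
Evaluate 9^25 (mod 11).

1

By repeated squaring mod 11: 9^1≡9, 9^2≡4, 9^4≡5, 9^8≡3, 9^16≡9.
25 = 1 + 8 + 16, so 9^25 ≡ 9·3·9 ≡ 1 (mod 11).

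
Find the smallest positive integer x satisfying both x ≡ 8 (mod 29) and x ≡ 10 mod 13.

x ≡ 10 (mod 13) gives x ∈ {10, 23, 36, 49, 62, 75, 88, 101, …}.
The first of these with x mod 29 = 8 is 153.

153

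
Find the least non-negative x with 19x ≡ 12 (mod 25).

23

The inverse of 19 mod 25 is 4 (since 19·4 = 76 ≡ 1).
So x ≡ 4·12 = 48 ≡ 23 (mod 25).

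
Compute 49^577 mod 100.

49

By repeated squaring mod 100: 49^1≡49, 49^2≡1, 49^4≡1, 49^8≡1, 49^16≡1, 49^32≡1, 49^64≡1, 49^128≡1, 49^256≡1, 49^512≡1.
577 = 1 + 64 + 512, so 49^577 ≡ 49·1·1 ≡ 49 (mod 100).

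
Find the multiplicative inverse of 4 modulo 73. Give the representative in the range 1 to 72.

73 = 18·4 + 1
4 = 4·1 + 0
Back-substituting gives 4·55 ≡ 1 (mod 73).

55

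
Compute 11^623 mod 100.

Square-and-reduce mod 100: 11^1≡11, 11^2≡21, 11^4≡41, 11^8≡81, 11^16≡61, 11^32≡21, 11^64≡41, 11^128≡81, 11^256≡61, 11^512≡21.
Since 623 = 1 + 2 + 4 + 8 + 32 + 64 + 512 in binary, 11^623 ≡ 11·21·41·81·21·41·21 ≡ 31 (mod 100).

31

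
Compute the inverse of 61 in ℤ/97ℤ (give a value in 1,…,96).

97 = 1·61 + 36
61 = 1·36 + 25
36 = 1·25 + 11
25 = 2·11 + 3
11 = 3·3 + 2
3 = 1·2 + 1
2 = 2·1 + 0
Back-substituting gives 61·35 ≡ 1 (mod 97).

35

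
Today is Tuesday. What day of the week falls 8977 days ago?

8977 − 1282·7 = 3, so 8977 ≡ 3 (mod 7).
Tuesday − 3 days → Saturday.

Saturday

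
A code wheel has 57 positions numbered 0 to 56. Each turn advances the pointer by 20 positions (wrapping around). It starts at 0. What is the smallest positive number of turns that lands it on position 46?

The inverse of 20 mod 57 is 20 (since 20·20 = 400 ≡ 1).
Multiplying both sides by 20: x ≡ 20·46 = 920 ≡ 8 (mod 57).

8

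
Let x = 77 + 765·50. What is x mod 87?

765·50 = 38250.
38250 − 439·87 = 57, so 38250 ≡ 57 (mod 87).
(77 + 57) mod 87 = 47.

47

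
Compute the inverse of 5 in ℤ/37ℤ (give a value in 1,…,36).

15

37 = 7·5 + 2
5 = 2·2 + 1
2 = 2·1 + 0
Back-substituting gives 5·15 ≡ 1 (mod 37).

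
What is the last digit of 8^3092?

6

The units digit of 8^n cycles with period 4: 8, 4, 2, 6, …
3092 mod 4 = 0, so the last digit matches 8^4 = 6.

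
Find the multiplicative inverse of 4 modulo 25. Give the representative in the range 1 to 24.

25 = 6·4 + 1
4 = 4·1 + 0
Back-substituting gives 4·19 ≡ 1 (mod 25).

19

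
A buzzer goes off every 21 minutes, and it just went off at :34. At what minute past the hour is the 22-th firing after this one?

16

22·21 = 462.
462 = 7·60 + 42, so 462 mod 60 = 42.
(34 + 42) mod 60 = 16.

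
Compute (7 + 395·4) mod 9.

3

395·4 = 1580.
1580 − 175·9 = 5, so 1580 ≡ 5 (mod 9).
(7 + 5) mod 9 = 3.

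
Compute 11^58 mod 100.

81

By repeated squaring mod 100: 11^1≡11, 11^2≡21, 11^4≡41, 11^8≡81, 11^16≡61, 11^32≡21.
58 = 2 + 8 + 16 + 32, so 11^58 ≡ 21·81·61·21 ≡ 81 (mod 100).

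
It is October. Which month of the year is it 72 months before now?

72 = 6·12 + 0, so 72 mod 12 = 0.
October − 0 months → October.

October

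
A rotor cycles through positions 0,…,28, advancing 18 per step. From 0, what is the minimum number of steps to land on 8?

18⁻¹ ≡ 21 (mod 29) because 18·21 = 378 = 13·29 + 1.
So x ≡ 21·8 = 168 ≡ 23 (mod 29).

23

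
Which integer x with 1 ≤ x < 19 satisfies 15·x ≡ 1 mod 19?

14

19 = 1·15 + 4
15 = 3·4 + 3
4 = 1·3 + 1
3 = 3·1 + 0
Back-substituting gives 15·14 ≡ 1 (mod 19).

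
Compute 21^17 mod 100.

Square-and-reduce mod 100: 21^1≡21, 21^2≡41, 21^4≡81, 21^8≡61, 21^16≡21.
17 = 1 + 16, so 21^17 ≡ 21·21 ≡ 41 (mod 100).

41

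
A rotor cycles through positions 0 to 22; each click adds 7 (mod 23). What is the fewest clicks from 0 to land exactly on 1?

10

23 = 3·7 + 2
7 = 3·2 + 1
2 = 2·1 + 0
Back-substituting gives 7·10 ≡ 1 (mod 23).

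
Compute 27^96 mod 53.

Successive squares of 27 mod 53: 27^1≡27, 27^2≡40, 27^4≡10, 27^8≡47, 27^16≡36, 27^32≡24, 27^64≡46.
96 = 32 + 64, so 27^96 ≡ 24·46 ≡ 44 (mod 53).

44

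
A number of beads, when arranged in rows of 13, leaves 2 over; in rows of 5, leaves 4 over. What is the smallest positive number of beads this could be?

54

x ≡ 4 (mod 5) gives x ∈ {4, 9, 14, 19, 24, 29, 34, 39, …}.
The first of these with x mod 13 = 2 is 54.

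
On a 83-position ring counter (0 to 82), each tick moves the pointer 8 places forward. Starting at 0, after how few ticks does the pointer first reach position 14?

64

8⁻¹ ≡ 52 (mod 83) because 8·52 = 416 = 5·83 + 1.
Multiplying both sides by 52: x ≡ 52·14 = 728 ≡ 64 (mod 83).
Check: 8·64 = 512 = 6·83 + 14.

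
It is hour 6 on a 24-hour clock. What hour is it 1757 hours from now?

11

1757 = 73·24 + 5, so 1757 mod 24 = 5.
(6 + 5) mod 24 = 11.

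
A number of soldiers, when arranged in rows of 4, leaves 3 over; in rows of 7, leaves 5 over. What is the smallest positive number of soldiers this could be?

x ≡ 3 (mod 4) gives x ∈ {3, 7, 11, 15, 19}.
The first of these with x mod 7 = 5 is 19.

19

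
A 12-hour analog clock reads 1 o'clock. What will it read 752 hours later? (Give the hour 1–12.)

Dividing 752 by 12 gives quotient 62 and remainder 8.
1 + 8 → 9 on a 12-hour dial.

9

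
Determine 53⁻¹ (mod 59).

53·49 = 2597 = 44·59 + 1, so 53⁻¹ ≡ 49 (mod 59).

49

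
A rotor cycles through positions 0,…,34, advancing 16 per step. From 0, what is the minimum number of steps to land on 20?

10

16⁻¹ ≡ 11 (mod 35) because 16·11 = 176 = 5·35 + 1.
Multiplying both sides by 11: x ≡ 11·20 = 220 ≡ 10 (mod 35).
Check: 16·10 = 160 = 4·35 + 20.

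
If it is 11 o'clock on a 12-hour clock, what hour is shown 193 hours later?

193 mod 12 = 1 (since 16·12 = 192).
11 + 1 → 12 on a 12-hour dial.

12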